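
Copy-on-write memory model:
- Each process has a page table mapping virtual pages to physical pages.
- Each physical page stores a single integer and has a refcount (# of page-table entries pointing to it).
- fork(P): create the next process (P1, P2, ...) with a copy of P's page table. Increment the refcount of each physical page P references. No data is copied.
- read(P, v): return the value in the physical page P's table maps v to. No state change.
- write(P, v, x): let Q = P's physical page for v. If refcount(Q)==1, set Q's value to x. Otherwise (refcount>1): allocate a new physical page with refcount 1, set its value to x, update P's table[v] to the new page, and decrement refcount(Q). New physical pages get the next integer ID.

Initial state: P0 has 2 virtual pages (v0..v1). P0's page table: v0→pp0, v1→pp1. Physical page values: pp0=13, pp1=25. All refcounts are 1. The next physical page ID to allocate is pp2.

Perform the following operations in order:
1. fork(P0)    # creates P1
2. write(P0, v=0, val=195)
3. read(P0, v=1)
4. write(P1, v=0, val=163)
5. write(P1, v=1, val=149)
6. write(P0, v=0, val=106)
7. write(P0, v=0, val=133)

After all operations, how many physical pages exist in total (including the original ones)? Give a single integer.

Answer: 4

Derivation:
Op 1: fork(P0) -> P1. 2 ppages; refcounts: pp0:2 pp1:2
Op 2: write(P0, v0, 195). refcount(pp0)=2>1 -> COPY to pp2. 3 ppages; refcounts: pp0:1 pp1:2 pp2:1
Op 3: read(P0, v1) -> 25. No state change.
Op 4: write(P1, v0, 163). refcount(pp0)=1 -> write in place. 3 ppages; refcounts: pp0:1 pp1:2 pp2:1
Op 5: write(P1, v1, 149). refcount(pp1)=2>1 -> COPY to pp3. 4 ppages; refcounts: pp0:1 pp1:1 pp2:1 pp3:1
Op 6: write(P0, v0, 106). refcount(pp2)=1 -> write in place. 4 ppages; refcounts: pp0:1 pp1:1 pp2:1 pp3:1
Op 7: write(P0, v0, 133). refcount(pp2)=1 -> write in place. 4 ppages; refcounts: pp0:1 pp1:1 pp2:1 pp3:1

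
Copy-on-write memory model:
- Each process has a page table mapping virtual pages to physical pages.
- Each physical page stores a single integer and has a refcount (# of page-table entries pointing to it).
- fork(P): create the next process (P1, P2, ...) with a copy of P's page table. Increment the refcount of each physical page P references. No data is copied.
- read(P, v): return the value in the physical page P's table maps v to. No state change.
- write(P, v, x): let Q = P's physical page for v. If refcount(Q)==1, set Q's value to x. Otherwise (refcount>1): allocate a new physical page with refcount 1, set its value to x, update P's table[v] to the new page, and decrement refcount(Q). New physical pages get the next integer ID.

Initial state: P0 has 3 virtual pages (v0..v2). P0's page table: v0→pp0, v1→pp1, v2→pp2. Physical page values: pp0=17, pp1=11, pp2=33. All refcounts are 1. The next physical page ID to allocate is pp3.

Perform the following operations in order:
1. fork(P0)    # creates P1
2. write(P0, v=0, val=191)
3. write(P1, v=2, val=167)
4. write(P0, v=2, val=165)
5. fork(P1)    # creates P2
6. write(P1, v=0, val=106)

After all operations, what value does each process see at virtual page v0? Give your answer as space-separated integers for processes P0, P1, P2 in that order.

Op 1: fork(P0) -> P1. 3 ppages; refcounts: pp0:2 pp1:2 pp2:2
Op 2: write(P0, v0, 191). refcount(pp0)=2>1 -> COPY to pp3. 4 ppages; refcounts: pp0:1 pp1:2 pp2:2 pp3:1
Op 3: write(P1, v2, 167). refcount(pp2)=2>1 -> COPY to pp4. 5 ppages; refcounts: pp0:1 pp1:2 pp2:1 pp3:1 pp4:1
Op 4: write(P0, v2, 165). refcount(pp2)=1 -> write in place. 5 ppages; refcounts: pp0:1 pp1:2 pp2:1 pp3:1 pp4:1
Op 5: fork(P1) -> P2. 5 ppages; refcounts: pp0:2 pp1:3 pp2:1 pp3:1 pp4:2
Op 6: write(P1, v0, 106). refcount(pp0)=2>1 -> COPY to pp5. 6 ppages; refcounts: pp0:1 pp1:3 pp2:1 pp3:1 pp4:2 pp5:1
P0: v0 -> pp3 = 191
P1: v0 -> pp5 = 106
P2: v0 -> pp0 = 17

Answer: 191 106 17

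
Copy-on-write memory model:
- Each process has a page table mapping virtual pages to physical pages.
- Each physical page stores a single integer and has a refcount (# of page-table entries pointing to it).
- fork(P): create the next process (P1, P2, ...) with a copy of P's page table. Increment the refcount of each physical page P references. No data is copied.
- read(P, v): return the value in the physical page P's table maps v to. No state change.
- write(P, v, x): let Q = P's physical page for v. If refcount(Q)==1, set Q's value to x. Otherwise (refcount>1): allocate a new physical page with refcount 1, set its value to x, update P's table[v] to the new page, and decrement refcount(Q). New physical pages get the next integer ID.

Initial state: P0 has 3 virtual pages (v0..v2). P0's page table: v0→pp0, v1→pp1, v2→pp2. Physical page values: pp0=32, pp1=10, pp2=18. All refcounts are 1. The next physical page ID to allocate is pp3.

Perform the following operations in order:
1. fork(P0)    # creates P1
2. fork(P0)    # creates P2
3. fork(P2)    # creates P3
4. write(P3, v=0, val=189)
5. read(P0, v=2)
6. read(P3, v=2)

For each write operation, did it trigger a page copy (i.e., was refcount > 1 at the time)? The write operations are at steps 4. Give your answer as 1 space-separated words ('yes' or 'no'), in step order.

Op 1: fork(P0) -> P1. 3 ppages; refcounts: pp0:2 pp1:2 pp2:2
Op 2: fork(P0) -> P2. 3 ppages; refcounts: pp0:3 pp1:3 pp2:3
Op 3: fork(P2) -> P3. 3 ppages; refcounts: pp0:4 pp1:4 pp2:4
Op 4: write(P3, v0, 189). refcount(pp0)=4>1 -> COPY to pp3. 4 ppages; refcounts: pp0:3 pp1:4 pp2:4 pp3:1
Op 5: read(P0, v2) -> 18. No state change.
Op 6: read(P3, v2) -> 18. No state change.

yes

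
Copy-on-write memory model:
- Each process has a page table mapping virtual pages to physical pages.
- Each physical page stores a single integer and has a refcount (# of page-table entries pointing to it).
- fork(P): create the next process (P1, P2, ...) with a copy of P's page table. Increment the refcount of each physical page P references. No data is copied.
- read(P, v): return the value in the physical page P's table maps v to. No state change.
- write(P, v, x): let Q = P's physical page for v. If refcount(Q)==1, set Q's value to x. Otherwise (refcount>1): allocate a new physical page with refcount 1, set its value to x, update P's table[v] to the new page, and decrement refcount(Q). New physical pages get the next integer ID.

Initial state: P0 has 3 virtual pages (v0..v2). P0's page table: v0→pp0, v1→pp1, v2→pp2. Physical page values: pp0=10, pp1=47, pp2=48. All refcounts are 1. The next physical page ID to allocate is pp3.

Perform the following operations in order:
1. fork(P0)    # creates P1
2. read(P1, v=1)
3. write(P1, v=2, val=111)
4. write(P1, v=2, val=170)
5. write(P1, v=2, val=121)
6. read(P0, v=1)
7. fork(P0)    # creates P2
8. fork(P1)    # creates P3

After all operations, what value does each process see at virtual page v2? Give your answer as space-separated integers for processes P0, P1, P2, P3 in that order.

Answer: 48 121 48 121

Derivation:
Op 1: fork(P0) -> P1. 3 ppages; refcounts: pp0:2 pp1:2 pp2:2
Op 2: read(P1, v1) -> 47. No state change.
Op 3: write(P1, v2, 111). refcount(pp2)=2>1 -> COPY to pp3. 4 ppages; refcounts: pp0:2 pp1:2 pp2:1 pp3:1
Op 4: write(P1, v2, 170). refcount(pp3)=1 -> write in place. 4 ppages; refcounts: pp0:2 pp1:2 pp2:1 pp3:1
Op 5: write(P1, v2, 121). refcount(pp3)=1 -> write in place. 4 ppages; refcounts: pp0:2 pp1:2 pp2:1 pp3:1
Op 6: read(P0, v1) -> 47. No state change.
Op 7: fork(P0) -> P2. 4 ppages; refcounts: pp0:3 pp1:3 pp2:2 pp3:1
Op 8: fork(P1) -> P3. 4 ppages; refcounts: pp0:4 pp1:4 pp2:2 pp3:2
P0: v2 -> pp2 = 48
P1: v2 -> pp3 = 121
P2: v2 -> pp2 = 48
P3: v2 -> pp3 = 121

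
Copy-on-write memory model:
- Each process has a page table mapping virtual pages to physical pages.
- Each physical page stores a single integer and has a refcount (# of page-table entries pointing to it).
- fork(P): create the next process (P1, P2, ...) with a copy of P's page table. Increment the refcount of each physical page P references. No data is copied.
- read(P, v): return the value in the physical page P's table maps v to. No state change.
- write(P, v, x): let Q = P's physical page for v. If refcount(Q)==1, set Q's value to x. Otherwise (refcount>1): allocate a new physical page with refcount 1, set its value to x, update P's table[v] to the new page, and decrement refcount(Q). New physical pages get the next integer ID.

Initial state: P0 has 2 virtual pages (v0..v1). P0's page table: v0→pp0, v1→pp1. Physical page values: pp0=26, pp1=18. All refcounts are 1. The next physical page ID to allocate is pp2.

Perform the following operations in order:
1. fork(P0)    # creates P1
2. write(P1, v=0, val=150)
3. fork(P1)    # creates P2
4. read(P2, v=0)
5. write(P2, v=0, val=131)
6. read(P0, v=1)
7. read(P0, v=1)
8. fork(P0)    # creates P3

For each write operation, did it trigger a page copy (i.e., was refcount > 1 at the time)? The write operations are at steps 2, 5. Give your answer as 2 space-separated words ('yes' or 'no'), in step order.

Op 1: fork(P0) -> P1. 2 ppages; refcounts: pp0:2 pp1:2
Op 2: write(P1, v0, 150). refcount(pp0)=2>1 -> COPY to pp2. 3 ppages; refcounts: pp0:1 pp1:2 pp2:1
Op 3: fork(P1) -> P2. 3 ppages; refcounts: pp0:1 pp1:3 pp2:2
Op 4: read(P2, v0) -> 150. No state change.
Op 5: write(P2, v0, 131). refcount(pp2)=2>1 -> COPY to pp3. 4 ppages; refcounts: pp0:1 pp1:3 pp2:1 pp3:1
Op 6: read(P0, v1) -> 18. No state change.
Op 7: read(P0, v1) -> 18. No state change.
Op 8: fork(P0) -> P3. 4 ppages; refcounts: pp0:2 pp1:4 pp2:1 pp3:1

yes yes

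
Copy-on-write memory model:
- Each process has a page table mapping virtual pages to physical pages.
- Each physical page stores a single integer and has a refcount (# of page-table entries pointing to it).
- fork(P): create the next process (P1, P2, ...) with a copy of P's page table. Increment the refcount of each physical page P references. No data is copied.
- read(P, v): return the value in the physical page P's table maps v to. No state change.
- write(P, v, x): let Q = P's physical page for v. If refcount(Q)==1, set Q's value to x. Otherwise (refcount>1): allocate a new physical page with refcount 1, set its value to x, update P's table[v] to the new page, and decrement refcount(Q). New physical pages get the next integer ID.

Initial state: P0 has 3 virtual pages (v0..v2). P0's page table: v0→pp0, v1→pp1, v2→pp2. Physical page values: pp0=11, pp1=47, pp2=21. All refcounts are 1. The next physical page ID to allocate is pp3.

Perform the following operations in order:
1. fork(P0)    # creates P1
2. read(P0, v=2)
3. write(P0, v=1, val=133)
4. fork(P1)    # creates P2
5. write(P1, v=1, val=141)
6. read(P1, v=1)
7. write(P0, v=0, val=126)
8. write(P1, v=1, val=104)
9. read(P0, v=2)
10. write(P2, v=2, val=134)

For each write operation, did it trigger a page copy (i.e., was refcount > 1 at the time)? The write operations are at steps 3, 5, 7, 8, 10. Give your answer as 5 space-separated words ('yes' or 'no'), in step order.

Op 1: fork(P0) -> P1. 3 ppages; refcounts: pp0:2 pp1:2 pp2:2
Op 2: read(P0, v2) -> 21. No state change.
Op 3: write(P0, v1, 133). refcount(pp1)=2>1 -> COPY to pp3. 4 ppages; refcounts: pp0:2 pp1:1 pp2:2 pp3:1
Op 4: fork(P1) -> P2. 4 ppages; refcounts: pp0:3 pp1:2 pp2:3 pp3:1
Op 5: write(P1, v1, 141). refcount(pp1)=2>1 -> COPY to pp4. 5 ppages; refcounts: pp0:3 pp1:1 pp2:3 pp3:1 pp4:1
Op 6: read(P1, v1) -> 141. No state change.
Op 7: write(P0, v0, 126). refcount(pp0)=3>1 -> COPY to pp5. 6 ppages; refcounts: pp0:2 pp1:1 pp2:3 pp3:1 pp4:1 pp5:1
Op 8: write(P1, v1, 104). refcount(pp4)=1 -> write in place. 6 ppages; refcounts: pp0:2 pp1:1 pp2:3 pp3:1 pp4:1 pp5:1
Op 9: read(P0, v2) -> 21. No state change.
Op 10: write(P2, v2, 134). refcount(pp2)=3>1 -> COPY to pp6. 7 ppages; refcounts: pp0:2 pp1:1 pp2:2 pp3:1 pp4:1 pp5:1 pp6:1

yes yes yes no yes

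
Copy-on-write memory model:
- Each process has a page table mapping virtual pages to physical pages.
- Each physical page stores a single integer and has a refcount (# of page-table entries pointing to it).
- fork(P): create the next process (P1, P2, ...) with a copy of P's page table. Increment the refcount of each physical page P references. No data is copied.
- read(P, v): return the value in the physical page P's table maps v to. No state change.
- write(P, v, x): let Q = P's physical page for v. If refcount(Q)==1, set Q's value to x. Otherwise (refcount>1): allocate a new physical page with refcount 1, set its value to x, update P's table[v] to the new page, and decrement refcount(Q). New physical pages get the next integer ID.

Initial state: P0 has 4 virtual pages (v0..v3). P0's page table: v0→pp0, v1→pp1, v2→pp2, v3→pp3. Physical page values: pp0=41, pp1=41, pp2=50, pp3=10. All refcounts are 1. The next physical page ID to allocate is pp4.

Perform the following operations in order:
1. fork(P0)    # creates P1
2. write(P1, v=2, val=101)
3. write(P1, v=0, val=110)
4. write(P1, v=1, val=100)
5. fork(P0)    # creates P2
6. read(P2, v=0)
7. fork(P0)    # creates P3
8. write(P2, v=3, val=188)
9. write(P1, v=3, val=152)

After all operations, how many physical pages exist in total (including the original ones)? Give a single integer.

Answer: 9

Derivation:
Op 1: fork(P0) -> P1. 4 ppages; refcounts: pp0:2 pp1:2 pp2:2 pp3:2
Op 2: write(P1, v2, 101). refcount(pp2)=2>1 -> COPY to pp4. 5 ppages; refcounts: pp0:2 pp1:2 pp2:1 pp3:2 pp4:1
Op 3: write(P1, v0, 110). refcount(pp0)=2>1 -> COPY to pp5. 6 ppages; refcounts: pp0:1 pp1:2 pp2:1 pp3:2 pp4:1 pp5:1
Op 4: write(P1, v1, 100). refcount(pp1)=2>1 -> COPY to pp6. 7 ppages; refcounts: pp0:1 pp1:1 pp2:1 pp3:2 pp4:1 pp5:1 pp6:1
Op 5: fork(P0) -> P2. 7 ppages; refcounts: pp0:2 pp1:2 pp2:2 pp3:3 pp4:1 pp5:1 pp6:1
Op 6: read(P2, v0) -> 41. No state change.
Op 7: fork(P0) -> P3. 7 ppages; refcounts: pp0:3 pp1:3 pp2:3 pp3:4 pp4:1 pp5:1 pp6:1
Op 8: write(P2, v3, 188). refcount(pp3)=4>1 -> COPY to pp7. 8 ppages; refcounts: pp0:3 pp1:3 pp2:3 pp3:3 pp4:1 pp5:1 pp6:1 pp7:1
Op 9: write(P1, v3, 152). refcount(pp3)=3>1 -> COPY to pp8. 9 ppages; refcounts: pp0:3 pp1:3 pp2:3 pp3:2 pp4:1 pp5:1 pp6:1 pp7:1 pp8:1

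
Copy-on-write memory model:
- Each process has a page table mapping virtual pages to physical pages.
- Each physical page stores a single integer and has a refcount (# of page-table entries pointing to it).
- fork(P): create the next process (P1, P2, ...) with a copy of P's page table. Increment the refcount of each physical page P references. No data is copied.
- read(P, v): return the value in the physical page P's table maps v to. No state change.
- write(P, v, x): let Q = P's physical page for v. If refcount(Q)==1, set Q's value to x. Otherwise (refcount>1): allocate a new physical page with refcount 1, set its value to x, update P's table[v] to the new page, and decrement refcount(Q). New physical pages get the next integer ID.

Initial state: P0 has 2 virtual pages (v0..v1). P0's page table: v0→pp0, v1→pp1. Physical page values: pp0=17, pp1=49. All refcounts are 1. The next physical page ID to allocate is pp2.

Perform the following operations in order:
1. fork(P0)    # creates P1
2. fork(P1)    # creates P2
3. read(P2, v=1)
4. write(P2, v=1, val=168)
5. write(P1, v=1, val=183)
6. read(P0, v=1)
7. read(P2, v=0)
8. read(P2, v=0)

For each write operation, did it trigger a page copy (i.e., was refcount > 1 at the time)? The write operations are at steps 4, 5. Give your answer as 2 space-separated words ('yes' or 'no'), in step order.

Op 1: fork(P0) -> P1. 2 ppages; refcounts: pp0:2 pp1:2
Op 2: fork(P1) -> P2. 2 ppages; refcounts: pp0:3 pp1:3
Op 3: read(P2, v1) -> 49. No state change.
Op 4: write(P2, v1, 168). refcount(pp1)=3>1 -> COPY to pp2. 3 ppages; refcounts: pp0:3 pp1:2 pp2:1
Op 5: write(P1, v1, 183). refcount(pp1)=2>1 -> COPY to pp3. 4 ppages; refcounts: pp0:3 pp1:1 pp2:1 pp3:1
Op 6: read(P0, v1) -> 49. No state change.
Op 7: read(P2, v0) -> 17. No state change.
Op 8: read(P2, v0) -> 17. No state change.

yes yes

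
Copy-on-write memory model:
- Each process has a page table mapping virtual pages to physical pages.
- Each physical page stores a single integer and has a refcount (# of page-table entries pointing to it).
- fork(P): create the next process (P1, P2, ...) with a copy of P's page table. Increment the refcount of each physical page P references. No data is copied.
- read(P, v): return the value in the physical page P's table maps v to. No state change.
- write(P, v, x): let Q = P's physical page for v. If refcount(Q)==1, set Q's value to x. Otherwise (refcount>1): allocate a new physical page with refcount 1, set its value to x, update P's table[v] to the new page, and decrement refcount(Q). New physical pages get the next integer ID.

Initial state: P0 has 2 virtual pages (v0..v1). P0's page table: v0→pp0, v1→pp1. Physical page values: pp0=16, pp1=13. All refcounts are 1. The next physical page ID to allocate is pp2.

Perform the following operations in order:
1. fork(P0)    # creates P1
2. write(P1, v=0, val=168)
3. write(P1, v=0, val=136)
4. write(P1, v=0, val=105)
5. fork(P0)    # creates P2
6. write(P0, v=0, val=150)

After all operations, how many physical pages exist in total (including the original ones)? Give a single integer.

Op 1: fork(P0) -> P1. 2 ppages; refcounts: pp0:2 pp1:2
Op 2: write(P1, v0, 168). refcount(pp0)=2>1 -> COPY to pp2. 3 ppages; refcounts: pp0:1 pp1:2 pp2:1
Op 3: write(P1, v0, 136). refcount(pp2)=1 -> write in place. 3 ppages; refcounts: pp0:1 pp1:2 pp2:1
Op 4: write(P1, v0, 105). refcount(pp2)=1 -> write in place. 3 ppages; refcounts: pp0:1 pp1:2 pp2:1
Op 5: fork(P0) -> P2. 3 ppages; refcounts: pp0:2 pp1:3 pp2:1
Op 6: write(P0, v0, 150). refcount(pp0)=2>1 -> COPY to pp3. 4 ppages; refcounts: pp0:1 pp1:3 pp2:1 pp3:1

Answer: 4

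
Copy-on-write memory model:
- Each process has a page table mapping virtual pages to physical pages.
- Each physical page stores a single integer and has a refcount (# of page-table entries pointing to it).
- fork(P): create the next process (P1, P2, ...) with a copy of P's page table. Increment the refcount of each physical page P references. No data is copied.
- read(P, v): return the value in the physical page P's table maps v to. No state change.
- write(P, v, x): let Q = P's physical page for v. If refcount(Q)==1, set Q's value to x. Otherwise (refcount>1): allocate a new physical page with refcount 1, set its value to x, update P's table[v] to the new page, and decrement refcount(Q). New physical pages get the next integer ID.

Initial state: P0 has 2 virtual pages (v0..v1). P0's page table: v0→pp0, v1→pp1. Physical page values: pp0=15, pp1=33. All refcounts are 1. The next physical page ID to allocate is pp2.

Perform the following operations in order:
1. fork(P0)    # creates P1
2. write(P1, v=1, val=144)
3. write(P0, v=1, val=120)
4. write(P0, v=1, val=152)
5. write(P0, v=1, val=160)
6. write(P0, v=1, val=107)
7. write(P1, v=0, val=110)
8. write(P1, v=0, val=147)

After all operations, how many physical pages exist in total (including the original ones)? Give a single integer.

Op 1: fork(P0) -> P1. 2 ppages; refcounts: pp0:2 pp1:2
Op 2: write(P1, v1, 144). refcount(pp1)=2>1 -> COPY to pp2. 3 ppages; refcounts: pp0:2 pp1:1 pp2:1
Op 3: write(P0, v1, 120). refcount(pp1)=1 -> write in place. 3 ppages; refcounts: pp0:2 pp1:1 pp2:1
Op 4: write(P0, v1, 152). refcount(pp1)=1 -> write in place. 3 ppages; refcounts: pp0:2 pp1:1 pp2:1
Op 5: write(P0, v1, 160). refcount(pp1)=1 -> write in place. 3 ppages; refcounts: pp0:2 pp1:1 pp2:1
Op 6: write(P0, v1, 107). refcount(pp1)=1 -> write in place. 3 ppages; refcounts: pp0:2 pp1:1 pp2:1
Op 7: write(P1, v0, 110). refcount(pp0)=2>1 -> COPY to pp3. 4 ppages; refcounts: pp0:1 pp1:1 pp2:1 pp3:1
Op 8: write(P1, v0, 147). refcount(pp3)=1 -> write in place. 4 ppages; refcounts: pp0:1 pp1:1 pp2:1 pp3:1

Answer: 4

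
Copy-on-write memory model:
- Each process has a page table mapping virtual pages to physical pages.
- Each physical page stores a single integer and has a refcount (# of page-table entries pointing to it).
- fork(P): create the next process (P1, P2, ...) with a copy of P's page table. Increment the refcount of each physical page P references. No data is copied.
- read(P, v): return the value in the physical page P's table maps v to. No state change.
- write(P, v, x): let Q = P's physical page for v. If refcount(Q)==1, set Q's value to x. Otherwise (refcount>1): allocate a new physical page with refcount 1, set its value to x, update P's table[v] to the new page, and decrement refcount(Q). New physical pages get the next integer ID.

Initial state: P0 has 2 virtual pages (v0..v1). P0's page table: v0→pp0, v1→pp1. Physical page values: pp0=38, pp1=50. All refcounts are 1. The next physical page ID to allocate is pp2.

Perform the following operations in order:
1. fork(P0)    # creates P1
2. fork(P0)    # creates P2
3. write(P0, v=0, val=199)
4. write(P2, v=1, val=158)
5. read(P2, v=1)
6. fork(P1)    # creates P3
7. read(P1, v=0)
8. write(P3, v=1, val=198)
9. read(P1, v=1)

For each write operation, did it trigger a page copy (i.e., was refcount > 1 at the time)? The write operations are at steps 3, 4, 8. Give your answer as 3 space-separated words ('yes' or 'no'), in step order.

Op 1: fork(P0) -> P1. 2 ppages; refcounts: pp0:2 pp1:2
Op 2: fork(P0) -> P2. 2 ppages; refcounts: pp0:3 pp1:3
Op 3: write(P0, v0, 199). refcount(pp0)=3>1 -> COPY to pp2. 3 ppages; refcounts: pp0:2 pp1:3 pp2:1
Op 4: write(P2, v1, 158). refcount(pp1)=3>1 -> COPY to pp3. 4 ppages; refcounts: pp0:2 pp1:2 pp2:1 pp3:1
Op 5: read(P2, v1) -> 158. No state change.
Op 6: fork(P1) -> P3. 4 ppages; refcounts: pp0:3 pp1:3 pp2:1 pp3:1
Op 7: read(P1, v0) -> 38. No state change.
Op 8: write(P3, v1, 198). refcount(pp1)=3>1 -> COPY to pp4. 5 ppages; refcounts: pp0:3 pp1:2 pp2:1 pp3:1 pp4:1
Op 9: read(P1, v1) -> 50. No state change.

yes yes yes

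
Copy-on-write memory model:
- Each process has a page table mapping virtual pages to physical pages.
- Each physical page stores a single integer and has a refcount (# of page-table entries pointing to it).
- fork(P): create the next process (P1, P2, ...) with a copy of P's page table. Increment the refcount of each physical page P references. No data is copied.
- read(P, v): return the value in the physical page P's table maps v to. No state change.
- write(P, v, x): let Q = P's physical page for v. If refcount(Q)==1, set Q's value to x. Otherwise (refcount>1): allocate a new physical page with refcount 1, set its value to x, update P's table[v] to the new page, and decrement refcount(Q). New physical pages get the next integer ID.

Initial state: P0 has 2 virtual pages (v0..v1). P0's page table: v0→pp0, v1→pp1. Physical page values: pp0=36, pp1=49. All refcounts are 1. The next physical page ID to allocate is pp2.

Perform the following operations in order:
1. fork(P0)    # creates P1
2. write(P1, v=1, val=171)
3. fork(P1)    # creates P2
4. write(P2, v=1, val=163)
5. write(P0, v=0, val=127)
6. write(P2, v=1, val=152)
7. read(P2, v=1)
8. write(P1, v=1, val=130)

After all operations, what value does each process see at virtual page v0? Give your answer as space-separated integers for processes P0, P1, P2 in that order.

Answer: 127 36 36

Derivation:
Op 1: fork(P0) -> P1. 2 ppages; refcounts: pp0:2 pp1:2
Op 2: write(P1, v1, 171). refcount(pp1)=2>1 -> COPY to pp2. 3 ppages; refcounts: pp0:2 pp1:1 pp2:1
Op 3: fork(P1) -> P2. 3 ppages; refcounts: pp0:3 pp1:1 pp2:2
Op 4: write(P2, v1, 163). refcount(pp2)=2>1 -> COPY to pp3. 4 ppages; refcounts: pp0:3 pp1:1 pp2:1 pp3:1
Op 5: write(P0, v0, 127). refcount(pp0)=3>1 -> COPY to pp4. 5 ppages; refcounts: pp0:2 pp1:1 pp2:1 pp3:1 pp4:1
Op 6: write(P2, v1, 152). refcount(pp3)=1 -> write in place. 5 ppages; refcounts: pp0:2 pp1:1 pp2:1 pp3:1 pp4:1
Op 7: read(P2, v1) -> 152. No state change.
Op 8: write(P1, v1, 130). refcount(pp2)=1 -> write in place. 5 ppages; refcounts: pp0:2 pp1:1 pp2:1 pp3:1 pp4:1
P0: v0 -> pp4 = 127
P1: v0 -> pp0 = 36
P2: v0 -> pp0 = 36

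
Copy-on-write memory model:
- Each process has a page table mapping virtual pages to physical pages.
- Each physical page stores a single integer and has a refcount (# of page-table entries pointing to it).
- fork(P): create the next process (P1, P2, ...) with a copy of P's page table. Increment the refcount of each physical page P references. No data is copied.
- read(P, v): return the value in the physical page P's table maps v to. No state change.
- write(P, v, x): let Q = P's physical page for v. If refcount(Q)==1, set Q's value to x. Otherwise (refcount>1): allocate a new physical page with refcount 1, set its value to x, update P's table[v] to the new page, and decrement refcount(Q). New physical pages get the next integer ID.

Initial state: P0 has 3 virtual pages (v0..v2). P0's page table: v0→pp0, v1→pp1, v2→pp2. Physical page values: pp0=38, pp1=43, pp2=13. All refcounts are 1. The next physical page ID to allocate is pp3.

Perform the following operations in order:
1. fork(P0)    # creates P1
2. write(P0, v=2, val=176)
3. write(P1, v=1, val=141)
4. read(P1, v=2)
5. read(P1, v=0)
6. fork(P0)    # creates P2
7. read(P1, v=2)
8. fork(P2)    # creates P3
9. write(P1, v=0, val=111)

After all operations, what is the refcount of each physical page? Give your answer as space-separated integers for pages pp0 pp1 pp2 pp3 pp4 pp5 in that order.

Answer: 3 3 1 3 1 1

Derivation:
Op 1: fork(P0) -> P1. 3 ppages; refcounts: pp0:2 pp1:2 pp2:2
Op 2: write(P0, v2, 176). refcount(pp2)=2>1 -> COPY to pp3. 4 ppages; refcounts: pp0:2 pp1:2 pp2:1 pp3:1
Op 3: write(P1, v1, 141). refcount(pp1)=2>1 -> COPY to pp4. 5 ppages; refcounts: pp0:2 pp1:1 pp2:1 pp3:1 pp4:1
Op 4: read(P1, v2) -> 13. No state change.
Op 5: read(P1, v0) -> 38. No state change.
Op 6: fork(P0) -> P2. 5 ppages; refcounts: pp0:3 pp1:2 pp2:1 pp3:2 pp4:1
Op 7: read(P1, v2) -> 13. No state change.
Op 8: fork(P2) -> P3. 5 ppages; refcounts: pp0:4 pp1:3 pp2:1 pp3:3 pp4:1
Op 9: write(P1, v0, 111). refcount(pp0)=4>1 -> COPY to pp5. 6 ppages; refcounts: pp0:3 pp1:3 pp2:1 pp3:3 pp4:1 pp5:1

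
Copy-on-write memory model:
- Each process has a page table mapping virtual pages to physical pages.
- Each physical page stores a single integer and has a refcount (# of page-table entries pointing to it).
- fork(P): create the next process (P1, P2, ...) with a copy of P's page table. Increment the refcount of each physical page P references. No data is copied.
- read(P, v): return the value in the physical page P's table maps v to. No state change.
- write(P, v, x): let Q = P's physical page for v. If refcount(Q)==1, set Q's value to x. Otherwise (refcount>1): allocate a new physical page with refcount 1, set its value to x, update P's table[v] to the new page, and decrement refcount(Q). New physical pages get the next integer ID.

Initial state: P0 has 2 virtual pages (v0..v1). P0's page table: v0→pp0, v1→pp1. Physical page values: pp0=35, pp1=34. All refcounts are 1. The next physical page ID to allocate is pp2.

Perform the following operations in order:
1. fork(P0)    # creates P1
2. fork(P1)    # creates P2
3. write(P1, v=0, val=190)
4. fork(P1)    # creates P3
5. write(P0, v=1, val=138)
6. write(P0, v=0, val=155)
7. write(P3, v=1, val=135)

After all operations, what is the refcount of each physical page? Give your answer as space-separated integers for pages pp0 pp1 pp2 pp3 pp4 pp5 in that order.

Answer: 1 2 2 1 1 1

Derivation:
Op 1: fork(P0) -> P1. 2 ppages; refcounts: pp0:2 pp1:2
Op 2: fork(P1) -> P2. 2 ppages; refcounts: pp0:3 pp1:3
Op 3: write(P1, v0, 190). refcount(pp0)=3>1 -> COPY to pp2. 3 ppages; refcounts: pp0:2 pp1:3 pp2:1
Op 4: fork(P1) -> P3. 3 ppages; refcounts: pp0:2 pp1:4 pp2:2
Op 5: write(P0, v1, 138). refcount(pp1)=4>1 -> COPY to pp3. 4 ppages; refcounts: pp0:2 pp1:3 pp2:2 pp3:1
Op 6: write(P0, v0, 155). refcount(pp0)=2>1 -> COPY to pp4. 5 ppages; refcounts: pp0:1 pp1:3 pp2:2 pp3:1 pp4:1
Op 7: write(P3, v1, 135). refcount(pp1)=3>1 -> COPY to pp5. 6 ppages; refcounts: pp0:1 pp1:2 pp2:2 pp3:1 pp4:1 pp5:1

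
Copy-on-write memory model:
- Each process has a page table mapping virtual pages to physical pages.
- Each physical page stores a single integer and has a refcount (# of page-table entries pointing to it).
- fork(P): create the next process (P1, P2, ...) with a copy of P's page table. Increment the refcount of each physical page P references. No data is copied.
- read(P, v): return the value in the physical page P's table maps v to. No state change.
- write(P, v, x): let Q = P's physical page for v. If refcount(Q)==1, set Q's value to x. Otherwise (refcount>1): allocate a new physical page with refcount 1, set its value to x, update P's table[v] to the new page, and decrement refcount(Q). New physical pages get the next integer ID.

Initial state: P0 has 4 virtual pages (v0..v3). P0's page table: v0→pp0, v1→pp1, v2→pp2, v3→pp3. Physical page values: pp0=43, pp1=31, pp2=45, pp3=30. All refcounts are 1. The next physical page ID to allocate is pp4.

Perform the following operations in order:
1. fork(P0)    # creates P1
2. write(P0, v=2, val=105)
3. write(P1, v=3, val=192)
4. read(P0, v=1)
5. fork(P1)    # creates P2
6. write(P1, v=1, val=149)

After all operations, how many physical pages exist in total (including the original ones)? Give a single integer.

Answer: 7

Derivation:
Op 1: fork(P0) -> P1. 4 ppages; refcounts: pp0:2 pp1:2 pp2:2 pp3:2
Op 2: write(P0, v2, 105). refcount(pp2)=2>1 -> COPY to pp4. 5 ppages; refcounts: pp0:2 pp1:2 pp2:1 pp3:2 pp4:1
Op 3: write(P1, v3, 192). refcount(pp3)=2>1 -> COPY to pp5. 6 ppages; refcounts: pp0:2 pp1:2 pp2:1 pp3:1 pp4:1 pp5:1
Op 4: read(P0, v1) -> 31. No state change.
Op 5: fork(P1) -> P2. 6 ppages; refcounts: pp0:3 pp1:3 pp2:2 pp3:1 pp4:1 pp5:2
Op 6: write(P1, v1, 149). refcount(pp1)=3>1 -> COPY to pp6. 7 ppages; refcounts: pp0:3 pp1:2 pp2:2 pp3:1 pp4:1 pp5:2 pp6:1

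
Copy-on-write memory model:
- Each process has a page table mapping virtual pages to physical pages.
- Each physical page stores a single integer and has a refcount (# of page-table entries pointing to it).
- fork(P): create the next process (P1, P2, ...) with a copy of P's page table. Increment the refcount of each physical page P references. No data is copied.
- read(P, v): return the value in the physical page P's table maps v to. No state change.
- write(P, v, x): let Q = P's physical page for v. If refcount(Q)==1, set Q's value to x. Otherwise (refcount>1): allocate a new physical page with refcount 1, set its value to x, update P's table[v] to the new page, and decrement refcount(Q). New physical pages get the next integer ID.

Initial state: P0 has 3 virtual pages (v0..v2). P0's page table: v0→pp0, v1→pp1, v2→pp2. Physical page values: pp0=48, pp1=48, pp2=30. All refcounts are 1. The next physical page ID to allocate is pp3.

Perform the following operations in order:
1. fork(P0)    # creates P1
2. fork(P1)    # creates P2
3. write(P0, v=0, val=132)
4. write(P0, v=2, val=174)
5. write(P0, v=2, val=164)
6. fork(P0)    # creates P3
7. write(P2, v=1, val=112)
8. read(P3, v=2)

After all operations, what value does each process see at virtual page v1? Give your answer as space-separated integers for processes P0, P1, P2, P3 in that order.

Op 1: fork(P0) -> P1. 3 ppages; refcounts: pp0:2 pp1:2 pp2:2
Op 2: fork(P1) -> P2. 3 ppages; refcounts: pp0:3 pp1:3 pp2:3
Op 3: write(P0, v0, 132). refcount(pp0)=3>1 -> COPY to pp3. 4 ppages; refcounts: pp0:2 pp1:3 pp2:3 pp3:1
Op 4: write(P0, v2, 174). refcount(pp2)=3>1 -> COPY to pp4. 5 ppages; refcounts: pp0:2 pp1:3 pp2:2 pp3:1 pp4:1
Op 5: write(P0, v2, 164). refcount(pp4)=1 -> write in place. 5 ppages; refcounts: pp0:2 pp1:3 pp2:2 pp3:1 pp4:1
Op 6: fork(P0) -> P3. 5 ppages; refcounts: pp0:2 pp1:4 pp2:2 pp3:2 pp4:2
Op 7: write(P2, v1, 112). refcount(pp1)=4>1 -> COPY to pp5. 6 ppages; refcounts: pp0:2 pp1:3 pp2:2 pp3:2 pp4:2 pp5:1
Op 8: read(P3, v2) -> 164. No state change.
P0: v1 -> pp1 = 48
P1: v1 -> pp1 = 48
P2: v1 -> pp5 = 112
P3: v1 -> pp1 = 48

Answer: 48 48 112 48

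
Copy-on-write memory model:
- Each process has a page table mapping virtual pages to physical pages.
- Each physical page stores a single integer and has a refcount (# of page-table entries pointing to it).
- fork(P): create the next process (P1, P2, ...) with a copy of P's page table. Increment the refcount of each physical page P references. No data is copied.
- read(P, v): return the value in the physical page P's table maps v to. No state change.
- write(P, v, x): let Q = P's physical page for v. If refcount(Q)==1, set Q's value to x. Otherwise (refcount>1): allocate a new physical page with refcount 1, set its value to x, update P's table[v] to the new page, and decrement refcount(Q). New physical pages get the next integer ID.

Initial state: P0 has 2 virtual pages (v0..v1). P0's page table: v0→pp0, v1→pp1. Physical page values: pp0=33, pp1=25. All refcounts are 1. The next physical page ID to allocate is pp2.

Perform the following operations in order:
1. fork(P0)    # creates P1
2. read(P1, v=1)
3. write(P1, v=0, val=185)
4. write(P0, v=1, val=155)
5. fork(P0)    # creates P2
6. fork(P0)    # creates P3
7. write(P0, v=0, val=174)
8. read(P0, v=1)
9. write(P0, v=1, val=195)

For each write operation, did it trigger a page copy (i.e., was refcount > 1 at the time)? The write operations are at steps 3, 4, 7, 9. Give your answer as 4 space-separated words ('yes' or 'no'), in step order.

Op 1: fork(P0) -> P1. 2 ppages; refcounts: pp0:2 pp1:2
Op 2: read(P1, v1) -> 25. No state change.
Op 3: write(P1, v0, 185). refcount(pp0)=2>1 -> COPY to pp2. 3 ppages; refcounts: pp0:1 pp1:2 pp2:1
Op 4: write(P0, v1, 155). refcount(pp1)=2>1 -> COPY to pp3. 4 ppages; refcounts: pp0:1 pp1:1 pp2:1 pp3:1
Op 5: fork(P0) -> P2. 4 ppages; refcounts: pp0:2 pp1:1 pp2:1 pp3:2
Op 6: fork(P0) -> P3. 4 ppages; refcounts: pp0:3 pp1:1 pp2:1 pp3:3
Op 7: write(P0, v0, 174). refcount(pp0)=3>1 -> COPY to pp4. 5 ppages; refcounts: pp0:2 pp1:1 pp2:1 pp3:3 pp4:1
Op 8: read(P0, v1) -> 155. No state change.
Op 9: write(P0, v1, 195). refcount(pp3)=3>1 -> COPY to pp5. 6 ppages; refcounts: pp0:2 pp1:1 pp2:1 pp3:2 pp4:1 pp5:1

yes yes yes yes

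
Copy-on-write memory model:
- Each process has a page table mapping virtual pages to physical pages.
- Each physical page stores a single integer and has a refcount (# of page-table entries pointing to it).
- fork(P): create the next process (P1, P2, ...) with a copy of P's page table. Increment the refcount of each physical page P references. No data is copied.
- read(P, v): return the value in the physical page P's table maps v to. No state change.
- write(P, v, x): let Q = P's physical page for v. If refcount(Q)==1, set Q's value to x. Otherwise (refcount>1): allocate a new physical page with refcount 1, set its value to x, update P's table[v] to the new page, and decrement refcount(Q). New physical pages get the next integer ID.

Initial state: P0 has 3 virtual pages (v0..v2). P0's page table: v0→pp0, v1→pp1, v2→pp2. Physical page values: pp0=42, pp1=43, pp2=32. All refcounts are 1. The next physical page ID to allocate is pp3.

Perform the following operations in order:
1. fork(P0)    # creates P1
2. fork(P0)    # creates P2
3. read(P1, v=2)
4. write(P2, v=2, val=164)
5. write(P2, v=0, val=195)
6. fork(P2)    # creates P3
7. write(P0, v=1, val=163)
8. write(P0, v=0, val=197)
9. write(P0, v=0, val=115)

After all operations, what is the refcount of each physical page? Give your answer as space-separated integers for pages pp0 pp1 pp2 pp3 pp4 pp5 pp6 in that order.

Op 1: fork(P0) -> P1. 3 ppages; refcounts: pp0:2 pp1:2 pp2:2
Op 2: fork(P0) -> P2. 3 ppages; refcounts: pp0:3 pp1:3 pp2:3
Op 3: read(P1, v2) -> 32. No state change.
Op 4: write(P2, v2, 164). refcount(pp2)=3>1 -> COPY to pp3. 4 ppages; refcounts: pp0:3 pp1:3 pp2:2 pp3:1
Op 5: write(P2, v0, 195). refcount(pp0)=3>1 -> COPY to pp4. 5 ppages; refcounts: pp0:2 pp1:3 pp2:2 pp3:1 pp4:1
Op 6: fork(P2) -> P3. 5 ppages; refcounts: pp0:2 pp1:4 pp2:2 pp3:2 pp4:2
Op 7: write(P0, v1, 163). refcount(pp1)=4>1 -> COPY to pp5. 6 ppages; refcounts: pp0:2 pp1:3 pp2:2 pp3:2 pp4:2 pp5:1
Op 8: write(P0, v0, 197). refcount(pp0)=2>1 -> COPY to pp6. 7 ppages; refcounts: pp0:1 pp1:3 pp2:2 pp3:2 pp4:2 pp5:1 pp6:1
Op 9: write(P0, v0, 115). refcount(pp6)=1 -> write in place. 7 ppages; refcounts: pp0:1 pp1:3 pp2:2 pp3:2 pp4:2 pp5:1 pp6:1

Answer: 1 3 2 2 2 1 1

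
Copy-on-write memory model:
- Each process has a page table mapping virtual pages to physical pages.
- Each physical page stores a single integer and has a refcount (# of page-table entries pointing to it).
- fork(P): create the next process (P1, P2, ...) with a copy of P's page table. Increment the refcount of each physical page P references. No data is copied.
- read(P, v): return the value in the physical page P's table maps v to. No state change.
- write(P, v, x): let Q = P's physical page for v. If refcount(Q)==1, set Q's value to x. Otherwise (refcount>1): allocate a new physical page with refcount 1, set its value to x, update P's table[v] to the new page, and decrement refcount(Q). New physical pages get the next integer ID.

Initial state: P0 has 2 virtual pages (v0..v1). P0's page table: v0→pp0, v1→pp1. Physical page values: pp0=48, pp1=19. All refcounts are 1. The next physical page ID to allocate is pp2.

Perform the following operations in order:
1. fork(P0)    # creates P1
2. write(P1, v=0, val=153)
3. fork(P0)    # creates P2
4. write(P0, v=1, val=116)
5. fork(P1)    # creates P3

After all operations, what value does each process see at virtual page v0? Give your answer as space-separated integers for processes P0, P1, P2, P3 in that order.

Op 1: fork(P0) -> P1. 2 ppages; refcounts: pp0:2 pp1:2
Op 2: write(P1, v0, 153). refcount(pp0)=2>1 -> COPY to pp2. 3 ppages; refcounts: pp0:1 pp1:2 pp2:1
Op 3: fork(P0) -> P2. 3 ppages; refcounts: pp0:2 pp1:3 pp2:1
Op 4: write(P0, v1, 116). refcount(pp1)=3>1 -> COPY to pp3. 4 ppages; refcounts: pp0:2 pp1:2 pp2:1 pp3:1
Op 5: fork(P1) -> P3. 4 ppages; refcounts: pp0:2 pp1:3 pp2:2 pp3:1
P0: v0 -> pp0 = 48
P1: v0 -> pp2 = 153
P2: v0 -> pp0 = 48
P3: v0 -> pp2 = 153

Answer: 48 153 48 153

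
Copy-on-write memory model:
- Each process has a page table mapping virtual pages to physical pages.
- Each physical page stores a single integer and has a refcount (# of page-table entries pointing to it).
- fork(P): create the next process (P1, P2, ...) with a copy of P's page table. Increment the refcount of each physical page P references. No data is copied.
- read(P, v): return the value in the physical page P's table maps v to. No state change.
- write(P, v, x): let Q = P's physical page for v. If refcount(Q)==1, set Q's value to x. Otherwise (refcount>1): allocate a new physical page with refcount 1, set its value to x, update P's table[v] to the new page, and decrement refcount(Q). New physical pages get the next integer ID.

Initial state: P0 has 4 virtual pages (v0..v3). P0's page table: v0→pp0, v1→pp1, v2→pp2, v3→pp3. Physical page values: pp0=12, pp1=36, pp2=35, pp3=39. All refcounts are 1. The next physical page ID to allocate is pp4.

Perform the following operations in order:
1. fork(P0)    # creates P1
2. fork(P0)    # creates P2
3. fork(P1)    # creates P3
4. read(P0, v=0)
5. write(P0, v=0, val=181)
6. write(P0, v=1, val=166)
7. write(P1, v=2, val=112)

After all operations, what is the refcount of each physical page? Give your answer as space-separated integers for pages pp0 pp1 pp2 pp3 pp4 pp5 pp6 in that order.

Op 1: fork(P0) -> P1. 4 ppages; refcounts: pp0:2 pp1:2 pp2:2 pp3:2
Op 2: fork(P0) -> P2. 4 ppages; refcounts: pp0:3 pp1:3 pp2:3 pp3:3
Op 3: fork(P1) -> P3. 4 ppages; refcounts: pp0:4 pp1:4 pp2:4 pp3:4
Op 4: read(P0, v0) -> 12. No state change.
Op 5: write(P0, v0, 181). refcount(pp0)=4>1 -> COPY to pp4. 5 ppages; refcounts: pp0:3 pp1:4 pp2:4 pp3:4 pp4:1
Op 6: write(P0, v1, 166). refcount(pp1)=4>1 -> COPY to pp5. 6 ppages; refcounts: pp0:3 pp1:3 pp2:4 pp3:4 pp4:1 pp5:1
Op 7: write(P1, v2, 112). refcount(pp2)=4>1 -> COPY to pp6. 7 ppages; refcounts: pp0:3 pp1:3 pp2:3 pp3:4 pp4:1 pp5:1 pp6:1

Answer: 3 3 3 4 1 1 1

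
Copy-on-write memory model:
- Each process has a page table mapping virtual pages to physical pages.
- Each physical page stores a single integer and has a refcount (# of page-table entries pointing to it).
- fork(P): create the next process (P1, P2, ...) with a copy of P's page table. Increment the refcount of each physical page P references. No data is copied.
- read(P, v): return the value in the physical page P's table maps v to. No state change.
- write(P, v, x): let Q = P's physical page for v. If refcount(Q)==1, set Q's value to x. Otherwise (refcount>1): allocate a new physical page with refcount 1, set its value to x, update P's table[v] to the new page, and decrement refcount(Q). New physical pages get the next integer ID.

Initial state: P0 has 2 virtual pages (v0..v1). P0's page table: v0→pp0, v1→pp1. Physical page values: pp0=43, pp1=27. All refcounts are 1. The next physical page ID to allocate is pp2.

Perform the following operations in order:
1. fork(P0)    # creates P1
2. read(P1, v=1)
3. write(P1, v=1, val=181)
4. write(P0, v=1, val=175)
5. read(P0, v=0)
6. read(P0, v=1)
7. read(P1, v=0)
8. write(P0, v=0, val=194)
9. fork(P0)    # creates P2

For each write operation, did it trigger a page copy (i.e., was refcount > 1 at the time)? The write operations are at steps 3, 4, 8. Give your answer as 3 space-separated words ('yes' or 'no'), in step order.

Op 1: fork(P0) -> P1. 2 ppages; refcounts: pp0:2 pp1:2
Op 2: read(P1, v1) -> 27. No state change.
Op 3: write(P1, v1, 181). refcount(pp1)=2>1 -> COPY to pp2. 3 ppages; refcounts: pp0:2 pp1:1 pp2:1
Op 4: write(P0, v1, 175). refcount(pp1)=1 -> write in place. 3 ppages; refcounts: pp0:2 pp1:1 pp2:1
Op 5: read(P0, v0) -> 43. No state change.
Op 6: read(P0, v1) -> 175. No state change.
Op 7: read(P1, v0) -> 43. No state change.
Op 8: write(P0, v0, 194). refcount(pp0)=2>1 -> COPY to pp3. 4 ppages; refcounts: pp0:1 pp1:1 pp2:1 pp3:1
Op 9: fork(P0) -> P2. 4 ppages; refcounts: pp0:1 pp1:2 pp2:1 pp3:2

yes no yes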